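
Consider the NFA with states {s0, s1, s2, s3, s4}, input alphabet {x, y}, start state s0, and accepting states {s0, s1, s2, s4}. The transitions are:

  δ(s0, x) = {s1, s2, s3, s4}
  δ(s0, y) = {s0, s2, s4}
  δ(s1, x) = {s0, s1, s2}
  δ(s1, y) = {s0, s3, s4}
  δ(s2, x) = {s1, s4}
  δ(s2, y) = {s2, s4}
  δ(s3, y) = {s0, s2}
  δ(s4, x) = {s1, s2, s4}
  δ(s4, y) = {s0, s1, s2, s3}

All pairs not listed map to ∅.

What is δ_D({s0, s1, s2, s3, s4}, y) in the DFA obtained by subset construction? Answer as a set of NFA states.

{s0, s1, s2, s3, s4}

δ(s0,y) = {s0, s2, s4}; δ(s1,y) = {s0, s3, s4}; δ(s2,y) = {s2, s4}; δ(s3,y) = {s0, s2}; δ(s4,y) = {s0, s1, s2, s3}.
Union: {s0, s1, s2, s3, s4}.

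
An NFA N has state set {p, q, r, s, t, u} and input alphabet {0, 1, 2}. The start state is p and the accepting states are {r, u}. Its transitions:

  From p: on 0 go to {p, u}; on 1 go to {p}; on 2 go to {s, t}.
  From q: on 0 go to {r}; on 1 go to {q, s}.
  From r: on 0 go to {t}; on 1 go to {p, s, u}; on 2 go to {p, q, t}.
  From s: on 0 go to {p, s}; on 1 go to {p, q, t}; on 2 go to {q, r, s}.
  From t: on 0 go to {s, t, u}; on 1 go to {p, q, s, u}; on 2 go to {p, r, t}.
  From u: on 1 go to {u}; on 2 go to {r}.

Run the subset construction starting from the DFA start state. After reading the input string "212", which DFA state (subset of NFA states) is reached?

{p, q, r, s, t}

Start: {p}.
δ(p,2) = {s, t}.
Union: {s, t}.
After 2: {s, t}.
δ(s,1) = {p, q, t}; δ(t,1) = {p, q, s, u}.
Union: {p, q, s, t, u}.
After 1: {p, q, s, t, u}.
δ(p,2) = {s, t}; δ(q,2) = ∅; δ(s,2) = {q, r, s}; δ(t,2) = {p, r, t}; δ(u,2) = {r}.
Union: {p, q, r, s, t}.
After 2: {p, q, r, s, t}.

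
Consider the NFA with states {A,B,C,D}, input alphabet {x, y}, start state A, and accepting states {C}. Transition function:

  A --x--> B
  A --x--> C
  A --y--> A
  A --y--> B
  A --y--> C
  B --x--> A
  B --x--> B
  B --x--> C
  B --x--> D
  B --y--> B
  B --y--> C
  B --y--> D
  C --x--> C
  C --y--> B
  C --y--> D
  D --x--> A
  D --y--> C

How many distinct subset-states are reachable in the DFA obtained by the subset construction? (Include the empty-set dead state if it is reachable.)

5

Start state of the DFA: {A}.
{A} --x--> {B,C}  [new]
{A} --y--> {A,B,C}  [new]
{B,C} --x--> {A,B,C,D}  [new]
{B,C} --y--> {B,C,D}  [new]
{A,B,C} --x--> {A,B,C,D}  [seen]
{A,B,C} --y--> {A,B,C,D}  [seen]
{A,B,C,D} --x--> {A,B,C,D}  [seen]
{A,B,C,D} --y--> {A,B,C,D}  [seen]
{B,C,D} --x--> {A,B,C,D}  [seen]
{B,C,D} --y--> {B,C,D}  [seen]
Reachable DFA states: {A}, {B,C}, {A,B,C}, {A,B,C,D}, {B,C,D}.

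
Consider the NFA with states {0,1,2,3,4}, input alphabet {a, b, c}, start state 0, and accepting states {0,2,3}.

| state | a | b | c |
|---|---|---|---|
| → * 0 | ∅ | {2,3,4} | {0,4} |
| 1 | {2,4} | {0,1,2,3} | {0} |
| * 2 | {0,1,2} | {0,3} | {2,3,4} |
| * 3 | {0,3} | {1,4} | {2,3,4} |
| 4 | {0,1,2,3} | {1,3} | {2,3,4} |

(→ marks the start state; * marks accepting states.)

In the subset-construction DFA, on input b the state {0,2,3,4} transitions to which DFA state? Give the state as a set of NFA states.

{0,1,2,3,4}

δ(0,b) = {2,3,4}; δ(2,b) = {0,3}; δ(3,b) = {1,4}; δ(4,b) = {1,3}.
Union: {0,1,2,3,4}.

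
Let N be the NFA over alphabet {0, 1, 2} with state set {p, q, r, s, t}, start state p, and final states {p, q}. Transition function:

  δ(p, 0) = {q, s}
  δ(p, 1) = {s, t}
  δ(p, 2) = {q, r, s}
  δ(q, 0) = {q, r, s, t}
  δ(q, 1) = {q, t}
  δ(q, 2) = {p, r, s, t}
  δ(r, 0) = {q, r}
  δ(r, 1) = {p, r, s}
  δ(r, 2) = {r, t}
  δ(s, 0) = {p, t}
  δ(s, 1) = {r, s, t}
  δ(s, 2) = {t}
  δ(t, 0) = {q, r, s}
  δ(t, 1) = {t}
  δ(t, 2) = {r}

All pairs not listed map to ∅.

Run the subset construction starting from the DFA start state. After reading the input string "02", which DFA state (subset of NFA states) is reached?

Start: {p}.
δ(p,0) = {q, s}.
Union: {q, s}.
After 0: {q, s}.
δ(q,2) = {p, r, s, t}; δ(s,2) = {t}.
Union: {p, r, s, t}.
After 2: {p, r, s, t}.

{p, r, s, t}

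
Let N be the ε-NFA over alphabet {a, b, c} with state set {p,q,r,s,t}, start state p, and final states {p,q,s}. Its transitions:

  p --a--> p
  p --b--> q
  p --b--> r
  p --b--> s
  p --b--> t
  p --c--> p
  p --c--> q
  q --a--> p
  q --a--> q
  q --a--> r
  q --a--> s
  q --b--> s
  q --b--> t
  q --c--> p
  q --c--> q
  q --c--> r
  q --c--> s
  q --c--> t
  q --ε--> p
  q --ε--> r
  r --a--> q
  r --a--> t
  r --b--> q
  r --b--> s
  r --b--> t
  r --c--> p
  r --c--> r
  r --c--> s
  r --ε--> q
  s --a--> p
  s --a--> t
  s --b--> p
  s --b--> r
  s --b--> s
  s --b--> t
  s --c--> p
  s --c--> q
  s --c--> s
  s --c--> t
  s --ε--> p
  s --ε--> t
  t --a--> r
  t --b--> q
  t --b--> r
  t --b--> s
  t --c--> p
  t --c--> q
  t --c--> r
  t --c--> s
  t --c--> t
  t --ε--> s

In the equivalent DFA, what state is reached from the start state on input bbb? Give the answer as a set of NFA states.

{p,q,r,s,t}

Start: {p}.
δ(p,b) = {q,r,s,t}.
Union: {q,r,s,t}.
ε-closure gives {p,q,r,s,t}.
After b: {p,q,r,s,t}.
δ(p,b) = {q,r,s,t}; δ(q,b) = {s,t}; δ(r,b) = {q,s,t}; δ(s,b) = {p,r,s,t}; δ(t,b) = {q,r,s}.
Union: {p,q,r,s,t}.
After b: {p,q,r,s,t}.
δ(p,b) = {q,r,s,t}; δ(q,b) = {s,t}; δ(r,b) = {q,s,t}; δ(s,b) = {p,r,s,t}; δ(t,b) = {q,r,s}.
Union: {p,q,r,s,t}.
After b: {p,q,r,s,t}.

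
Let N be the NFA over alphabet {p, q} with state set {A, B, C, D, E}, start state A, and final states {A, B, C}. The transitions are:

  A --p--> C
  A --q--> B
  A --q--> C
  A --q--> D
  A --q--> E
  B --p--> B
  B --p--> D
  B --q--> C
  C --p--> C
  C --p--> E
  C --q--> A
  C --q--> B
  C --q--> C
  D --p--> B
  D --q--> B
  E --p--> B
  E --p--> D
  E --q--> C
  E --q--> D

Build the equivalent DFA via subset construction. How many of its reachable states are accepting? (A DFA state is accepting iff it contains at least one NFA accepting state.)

Start state of the DFA: {A}.
{A} --p--> {C}  [new]
{A} --q--> {B, C, D, E}  [new]
{C} --p--> {C, E}  [new]
{C} --q--> {A, B, C}  [new]
{B, C, D, E} --p--> {B, C, D, E}  [seen]
{B, C, D, E} --q--> {A, B, C, D}  [new]
{C, E} --p--> {B, C, D, E}  [seen]
{C, E} --q--> {A, B, C, D}  [seen]
{A, B, C} --p--> {B, C, D, E}  [seen]
{A, B, C} --q--> {A, B, C, D, E}  [new]
{A, B, C, D} --p--> {B, C, D, E}  [seen]
{A, B, C, D} --q--> {A, B, C, D, E}  [seen]
{A, B, C, D, E} --p--> {B, C, D, E}  [seen]
{A, B, C, D, E} --q--> {A, B, C, D, E}  [seen]
Reachable DFA states: {A}, {C}, {B, C, D, E}, {C, E}, {A, B, C}, {A, B, C, D}, {A, B, C, D, E}.
Accepting DFA states (contain an NFA accepting state): {A}, {C}, {B, C, D, E}, {C, E}, {A, B, C}, {A, B, C, D}, {A, B, C, D, E}.

7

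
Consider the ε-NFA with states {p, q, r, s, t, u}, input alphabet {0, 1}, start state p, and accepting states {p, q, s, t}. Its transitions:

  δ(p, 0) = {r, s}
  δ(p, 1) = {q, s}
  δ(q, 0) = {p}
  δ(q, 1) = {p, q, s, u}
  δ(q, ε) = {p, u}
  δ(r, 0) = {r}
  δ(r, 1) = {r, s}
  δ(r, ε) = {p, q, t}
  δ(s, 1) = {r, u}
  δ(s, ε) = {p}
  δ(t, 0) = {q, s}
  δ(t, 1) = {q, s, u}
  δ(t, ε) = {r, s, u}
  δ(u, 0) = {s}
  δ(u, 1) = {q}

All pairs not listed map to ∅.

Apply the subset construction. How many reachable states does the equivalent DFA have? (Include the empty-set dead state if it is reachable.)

Start state of the DFA: {p} (ε-closure of the NFA start).
{p} --0--> {p, q, r, s, t, u}  [new]
{p} --1--> {p, q, s, u}  [new]
{p, q, r, s, t, u} --0--> {p, q, r, s, t, u}  [seen]
{p, q, r, s, t, u} --1--> {p, q, r, s, t, u}  [seen]
{p, q, s, u} --0--> {p, q, r, s, t, u}  [seen]
{p, q, s, u} --1--> {p, q, r, s, t, u}  [seen]
Reachable DFA states: {p}, {p, q, r, s, t, u}, {p, q, s, u}.

3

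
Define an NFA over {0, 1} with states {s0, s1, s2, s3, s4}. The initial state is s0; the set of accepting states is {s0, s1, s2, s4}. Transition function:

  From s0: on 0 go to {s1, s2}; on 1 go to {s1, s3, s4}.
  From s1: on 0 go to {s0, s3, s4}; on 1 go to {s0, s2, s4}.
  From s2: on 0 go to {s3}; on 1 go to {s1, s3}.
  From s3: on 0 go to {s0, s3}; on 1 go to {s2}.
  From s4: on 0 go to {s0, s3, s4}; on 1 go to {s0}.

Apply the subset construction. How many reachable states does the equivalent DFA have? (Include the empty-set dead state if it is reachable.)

Start state of the DFA: {s0}.
{s0} --0--> {s1, s2}  [new]
{s0} --1--> {s1, s3, s4}  [new]
{s1, s2} --0--> {s0, s3, s4}  [new]
{s1, s2} --1--> {s0, s1, s2, s3, s4}  [new]
{s1, s3, s4} --0--> {s0, s3, s4}  [seen]
{s1, s3, s4} --1--> {s0, s2, s4}  [new]
{s0, s3, s4} --0--> {s0, s1, s2, s3, s4}  [seen]
{s0, s3, s4} --1--> {s0, s1, s2, s3, s4}  [seen]
{s0, s1, s2, s3, s4} --0--> {s0, s1, s2, s3, s4}  [seen]
{s0, s1, s2, s3, s4} --1--> {s0, s1, s2, s3, s4}  [seen]
{s0, s2, s4} --0--> {s0, s1, s2, s3, s4}  [seen]
{s0, s2, s4} --1--> {s0, s1, s3, s4}  [new]
{s0, s1, s3, s4} --0--> {s0, s1, s2, s3, s4}  [seen]
{s0, s1, s3, s4} --1--> {s0, s1, s2, s3, s4}  [seen]
Reachable DFA states: {s0}, {s1, s2}, {s1, s3, s4}, {s0, s3, s4}, {s0, s1, s2, s3, s4}, {s0, s2, s4}, {s0, s1, s3, s4}.

7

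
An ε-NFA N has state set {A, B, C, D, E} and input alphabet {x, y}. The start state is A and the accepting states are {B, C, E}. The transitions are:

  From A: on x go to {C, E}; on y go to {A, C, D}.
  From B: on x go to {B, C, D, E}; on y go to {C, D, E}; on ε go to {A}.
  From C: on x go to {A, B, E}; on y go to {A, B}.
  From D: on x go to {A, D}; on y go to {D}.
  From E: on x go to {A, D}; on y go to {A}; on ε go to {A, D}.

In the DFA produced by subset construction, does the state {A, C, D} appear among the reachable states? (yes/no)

Start state of the DFA: {A} (ε-closure of the NFA start).
{A} --x--> {A, C, D, E}  [new]
{A} --y--> {A, C, D}  [new]
{A, C, D, E} --x--> {A, B, C, D, E}  [new]
{A, C, D, E} --y--> {A, B, C, D}  [new]
{A, C, D} --x--> {A, B, C, D, E}  [seen]
{A, C, D} --y--> {A, B, C, D}  [seen]
{A, B, C, D, E} --x--> {A, B, C, D, E}  [seen]
{A, B, C, D, E} --y--> {A, B, C, D, E}  [seen]
{A, B, C, D} --x--> {A, B, C, D, E}  [seen]
{A, B, C, D} --y--> {A, B, C, D, E}  [seen]
Reachable DFA states: {A}, {A, C, D, E}, {A, C, D}, {A, B, C, D, E}, {A, B, C, D}.
{A, C, D} is among them.

yes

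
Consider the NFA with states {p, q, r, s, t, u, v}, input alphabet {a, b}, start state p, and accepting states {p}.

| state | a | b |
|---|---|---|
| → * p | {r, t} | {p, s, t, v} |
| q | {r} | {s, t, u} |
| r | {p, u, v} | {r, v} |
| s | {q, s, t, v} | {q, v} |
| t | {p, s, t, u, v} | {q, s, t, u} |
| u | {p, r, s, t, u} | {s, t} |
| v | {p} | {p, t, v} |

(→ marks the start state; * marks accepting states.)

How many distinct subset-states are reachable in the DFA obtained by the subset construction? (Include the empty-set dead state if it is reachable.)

Start state of the DFA: {p}.
{p} --a--> {r, t}  [new]
{p} --b--> {p, s, t, v}  [new]
{r, t} --a--> {p, s, t, u, v}  [new]
{r, t} --b--> {q, r, s, t, u, v}  [new]
{p, s, t, v} --a--> {p, q, r, s, t, u, v}  [new]
{p, s, t, v} --b--> {p, q, s, t, u, v}  [new]
{p, s, t, u, v} --a--> {p, q, r, s, t, u, v}  [seen]
{p, s, t, u, v} --b--> {p, q, s, t, u, v}  [seen]
{q, r, s, t, u, v} --a--> {p, q, r, s, t, u, v}  [seen]
{q, r, s, t, u, v} --b--> {p, q, r, s, t, u, v}  [seen]
{p, q, r, s, t, u, v} --a--> {p, q, r, s, t, u, v}  [seen]
{p, q, r, s, t, u, v} --b--> {p, q, r, s, t, u, v}  [seen]
{p, q, s, t, u, v} --a--> {p, q, r, s, t, u, v}  [seen]
{p, q, s, t, u, v} --b--> {p, q, s, t, u, v}  [seen]
Reachable DFA states: {p}, {r, t}, {p, s, t, v}, {p, s, t, u, v}, {q, r, s, t, u, v}, {p, q, r, s, t, u, v}, {p, q, s, t, u, v}.

7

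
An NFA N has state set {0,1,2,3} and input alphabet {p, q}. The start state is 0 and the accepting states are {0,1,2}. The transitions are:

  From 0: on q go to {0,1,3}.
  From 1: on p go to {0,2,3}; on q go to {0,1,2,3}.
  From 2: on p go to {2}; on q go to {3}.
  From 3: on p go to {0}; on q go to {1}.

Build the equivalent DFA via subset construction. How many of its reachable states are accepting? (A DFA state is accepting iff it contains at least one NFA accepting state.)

7

Start state of the DFA: {0}.
{0} --p--> ∅  [new]
{0} --q--> {0,1,3}  [new]
∅ --p--> ∅  [seen]
∅ --q--> ∅  [seen]
{0,1,3} --p--> {0,2,3}  [new]
{0,1,3} --q--> {0,1,2,3}  [new]
{0,2,3} --p--> {0,2}  [new]
{0,2,3} --q--> {0,1,3}  [seen]
{0,1,2,3} --p--> {0,2,3}  [seen]
{0,1,2,3} --q--> {0,1,2,3}  [seen]
{0,2} --p--> {2}  [new]
{0,2} --q--> {0,1,3}  [seen]
{2} --p--> {2}  [seen]
{2} --q--> {3}  [new]
{3} --p--> {0}  [seen]
{3} --q--> {1}  [new]
{1} --p--> {0,2,3}  [seen]
{1} --q--> {0,1,2,3}  [seen]
Reachable DFA states: {0}, ∅, {0,1,3}, {0,2,3}, {0,1,2,3}, {0,2}, {2}, {3}, {1}.
Accepting DFA states (contain an NFA accepting state): {0}, {0,1,3}, {0,2,3}, {0,1,2,3}, {0,2}, {2}, {1}.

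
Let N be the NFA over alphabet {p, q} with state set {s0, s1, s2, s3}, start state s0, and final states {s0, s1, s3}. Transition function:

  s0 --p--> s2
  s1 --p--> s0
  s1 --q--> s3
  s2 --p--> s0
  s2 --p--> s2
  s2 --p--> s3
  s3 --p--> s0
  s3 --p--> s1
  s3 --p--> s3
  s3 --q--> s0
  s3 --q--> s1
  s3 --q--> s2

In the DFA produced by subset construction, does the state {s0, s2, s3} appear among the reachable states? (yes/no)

Start state of the DFA: {s0}.
{s0} --p--> {s2}  [new]
{s0} --q--> ∅  [new]
{s2} --p--> {s0, s2, s3}  [new]
{s2} --q--> ∅  [seen]
∅ --p--> ∅  [seen]
∅ --q--> ∅  [seen]
{s0, s2, s3} --p--> {s0, s1, s2, s3}  [new]
{s0, s2, s3} --q--> {s0, s1, s2}  [new]
{s0, s1, s2, s3} --p--> {s0, s1, s2, s3}  [seen]
{s0, s1, s2, s3} --q--> {s0, s1, s2, s3}  [seen]
{s0, s1, s2} --p--> {s0, s2, s3}  [seen]
{s0, s1, s2} --q--> {s3}  [new]
{s3} --p--> {s0, s1, s3}  [new]
{s3} --q--> {s0, s1, s2}  [seen]
{s0, s1, s3} --p--> {s0, s1, s2, s3}  [seen]
{s0, s1, s3} --q--> {s0, s1, s2, s3}  [seen]
Reachable DFA states: {s0}, {s2}, ∅, {s0, s2, s3}, {s0, s1, s2, s3}, {s0, s1, s2}, {s3}, {s0, s1, s3}.
{s0, s2, s3} is among them.

yes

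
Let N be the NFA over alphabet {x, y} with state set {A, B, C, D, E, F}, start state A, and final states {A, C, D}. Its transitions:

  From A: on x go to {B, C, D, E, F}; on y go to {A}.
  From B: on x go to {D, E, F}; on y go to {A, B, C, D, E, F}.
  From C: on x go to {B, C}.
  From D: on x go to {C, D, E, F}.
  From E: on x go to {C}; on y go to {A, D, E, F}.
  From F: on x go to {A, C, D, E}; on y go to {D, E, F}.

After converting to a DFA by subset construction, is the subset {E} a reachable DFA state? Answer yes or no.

no

Start state of the DFA: {A}.
{A} --x--> {B, C, D, E, F}  [new]
{A} --y--> {A}  [seen]
{B, C, D, E, F} --x--> {A, B, C, D, E, F}  [new]
{B, C, D, E, F} --y--> {A, B, C, D, E, F}  [seen]
{A, B, C, D, E, F} --x--> {A, B, C, D, E, F}  [seen]
{A, B, C, D, E, F} --y--> {A, B, C, D, E, F}  [seen]
Reachable DFA states: {A}, {B, C, D, E, F}, {A, B, C, D, E, F}.
{E} is not among them.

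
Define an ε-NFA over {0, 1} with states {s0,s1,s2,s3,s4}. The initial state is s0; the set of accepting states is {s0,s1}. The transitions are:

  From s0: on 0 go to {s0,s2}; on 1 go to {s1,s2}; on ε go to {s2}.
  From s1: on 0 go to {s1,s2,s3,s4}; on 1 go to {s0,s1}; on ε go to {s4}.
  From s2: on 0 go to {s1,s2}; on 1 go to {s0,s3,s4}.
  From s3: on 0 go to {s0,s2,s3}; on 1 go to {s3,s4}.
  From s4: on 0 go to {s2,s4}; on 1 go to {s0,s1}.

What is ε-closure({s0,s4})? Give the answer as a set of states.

Begin with {s0,s4}.
s0 →ε {s2}; add s2.
ε-closure = {s0,s2,s4}.

{s0,s2,s4}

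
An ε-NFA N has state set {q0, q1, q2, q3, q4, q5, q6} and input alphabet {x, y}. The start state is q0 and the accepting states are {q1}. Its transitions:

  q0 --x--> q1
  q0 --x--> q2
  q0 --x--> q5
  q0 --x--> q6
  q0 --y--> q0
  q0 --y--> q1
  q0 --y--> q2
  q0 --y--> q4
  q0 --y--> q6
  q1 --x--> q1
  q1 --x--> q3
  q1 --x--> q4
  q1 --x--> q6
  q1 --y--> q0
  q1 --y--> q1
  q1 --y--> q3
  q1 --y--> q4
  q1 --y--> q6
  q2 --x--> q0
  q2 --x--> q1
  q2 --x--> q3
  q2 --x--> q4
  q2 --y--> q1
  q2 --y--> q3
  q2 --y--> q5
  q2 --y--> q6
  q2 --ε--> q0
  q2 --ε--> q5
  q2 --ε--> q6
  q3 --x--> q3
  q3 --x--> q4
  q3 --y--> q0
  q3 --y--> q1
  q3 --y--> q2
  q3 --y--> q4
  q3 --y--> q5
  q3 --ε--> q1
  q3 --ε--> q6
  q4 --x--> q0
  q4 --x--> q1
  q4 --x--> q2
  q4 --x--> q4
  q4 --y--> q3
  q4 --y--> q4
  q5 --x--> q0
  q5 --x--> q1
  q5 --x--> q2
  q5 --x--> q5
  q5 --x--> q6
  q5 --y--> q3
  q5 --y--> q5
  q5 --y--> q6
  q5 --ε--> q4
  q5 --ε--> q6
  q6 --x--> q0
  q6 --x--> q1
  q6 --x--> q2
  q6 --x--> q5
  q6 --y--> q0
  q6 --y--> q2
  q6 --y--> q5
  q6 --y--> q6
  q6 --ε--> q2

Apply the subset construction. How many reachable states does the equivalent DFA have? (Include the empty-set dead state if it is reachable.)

Start state of the DFA: {q0} (ε-closure of the NFA start).
{q0} --x--> {q0, q1, q2, q4, q5, q6}  [new]
{q0} --y--> {q0, q1, q2, q4, q5, q6}  [seen]
{q0, q1, q2, q4, q5, q6} --x--> {q0, q1, q2, q3, q4, q5, q6}  [new]
{q0, q1, q2, q4, q5, q6} --y--> {q0, q1, q2, q3, q4, q5, q6}  [seen]
{q0, q1, q2, q3, q4, q5, q6} --x--> {q0, q1, q2, q3, q4, q5, q6}  [seen]
{q0, q1, q2, q3, q4, q5, q6} --y--> {q0, q1, q2, q3, q4, q5, q6}  [seen]
Reachable DFA states: {q0}, {q0, q1, q2, q4, q5, q6}, {q0, q1, q2, q3, q4, q5, q6}.

3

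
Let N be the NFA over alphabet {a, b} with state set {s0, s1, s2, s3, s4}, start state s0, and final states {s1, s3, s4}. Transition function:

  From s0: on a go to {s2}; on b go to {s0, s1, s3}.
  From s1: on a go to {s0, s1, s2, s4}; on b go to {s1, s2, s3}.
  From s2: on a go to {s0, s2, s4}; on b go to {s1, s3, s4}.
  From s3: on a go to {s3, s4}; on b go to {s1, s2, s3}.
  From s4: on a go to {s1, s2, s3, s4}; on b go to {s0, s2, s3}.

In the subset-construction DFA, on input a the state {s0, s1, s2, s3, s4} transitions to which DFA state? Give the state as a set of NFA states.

δ(s0,a) = {s2}; δ(s1,a) = {s0, s1, s2, s4}; δ(s2,a) = {s0, s2, s4}; δ(s3,a) = {s3, s4}; δ(s4,a) = {s1, s2, s3, s4}.
Union: {s0, s1, s2, s3, s4}.

{s0, s1, s2, s3, s4}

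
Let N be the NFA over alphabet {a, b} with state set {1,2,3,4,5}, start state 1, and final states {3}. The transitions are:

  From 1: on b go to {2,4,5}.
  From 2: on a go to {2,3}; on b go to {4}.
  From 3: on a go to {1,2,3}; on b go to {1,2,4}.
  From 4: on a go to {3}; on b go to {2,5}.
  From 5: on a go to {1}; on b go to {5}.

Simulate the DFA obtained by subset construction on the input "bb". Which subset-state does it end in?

Start: {1}.
δ(1,b) = {2,4,5}.
Union: {2,4,5}.
After b: {2,4,5}.
δ(2,b) = {4}; δ(4,b) = {2,5}; δ(5,b) = {5}.
Union: {2,4,5}.
After b: {2,4,5}.

{2,4,5}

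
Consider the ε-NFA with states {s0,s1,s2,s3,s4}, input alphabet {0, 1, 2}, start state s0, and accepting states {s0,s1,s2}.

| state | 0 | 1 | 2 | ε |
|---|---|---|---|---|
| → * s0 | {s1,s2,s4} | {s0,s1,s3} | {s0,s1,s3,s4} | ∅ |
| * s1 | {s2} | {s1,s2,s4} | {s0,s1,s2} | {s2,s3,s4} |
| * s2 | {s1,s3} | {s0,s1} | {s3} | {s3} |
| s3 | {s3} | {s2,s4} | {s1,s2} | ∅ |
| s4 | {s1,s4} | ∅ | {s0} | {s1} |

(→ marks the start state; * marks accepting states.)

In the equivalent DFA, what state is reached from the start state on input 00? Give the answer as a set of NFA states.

{s1,s2,s3,s4}

Start: {s0}.
δ(s0,0) = {s1,s2,s4}.
Union: {s1,s2,s4}.
ε-closure gives {s1,s2,s3,s4}.
After 0: {s1,s2,s3,s4}.
δ(s1,0) = {s2}; δ(s2,0) = {s1,s3}; δ(s3,0) = {s3}; δ(s4,0) = {s1,s4}.
Union: {s1,s2,s3,s4}.
After 0: {s1,s2,s3,s4}.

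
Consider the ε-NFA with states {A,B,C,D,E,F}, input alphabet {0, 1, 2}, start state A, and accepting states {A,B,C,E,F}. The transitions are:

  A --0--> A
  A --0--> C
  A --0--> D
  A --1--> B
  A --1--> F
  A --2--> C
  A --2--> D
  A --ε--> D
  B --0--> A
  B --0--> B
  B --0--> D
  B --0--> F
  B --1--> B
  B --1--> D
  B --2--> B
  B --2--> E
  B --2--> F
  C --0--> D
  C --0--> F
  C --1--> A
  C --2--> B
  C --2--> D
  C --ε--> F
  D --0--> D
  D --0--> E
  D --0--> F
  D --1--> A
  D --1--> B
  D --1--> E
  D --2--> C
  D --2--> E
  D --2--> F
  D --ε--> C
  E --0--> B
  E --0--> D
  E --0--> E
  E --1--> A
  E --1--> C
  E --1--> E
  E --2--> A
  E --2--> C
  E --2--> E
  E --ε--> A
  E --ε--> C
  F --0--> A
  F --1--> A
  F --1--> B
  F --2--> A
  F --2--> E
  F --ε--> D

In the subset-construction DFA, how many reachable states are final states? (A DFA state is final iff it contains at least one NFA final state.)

Start state of the DFA: {A,C,D,F} (ε-closure of the NFA start).
{A,C,D,F} --0--> {A,C,D,E,F}  [new]
{A,C,D,F} --1--> {A,B,C,D,E,F}  [new]
{A,C,D,F} --2--> {A,B,C,D,E,F}  [seen]
{A,C,D,E,F} --0--> {A,B,C,D,E,F}  [seen]
{A,C,D,E,F} --1--> {A,B,C,D,E,F}  [seen]
{A,C,D,E,F} --2--> {A,B,C,D,E,F}  [seen]
{A,B,C,D,E,F} --0--> {A,B,C,D,E,F}  [seen]
{A,B,C,D,E,F} --1--> {A,B,C,D,E,F}  [seen]
{A,B,C,D,E,F} --2--> {A,B,C,D,E,F}  [seen]
Reachable DFA states: {A,C,D,F}, {A,C,D,E,F}, {A,B,C,D,E,F}.
Accepting DFA states (contain an NFA accepting state): {A,C,D,F}, {A,C,D,E,F}, {A,B,C,D,E,F}.

3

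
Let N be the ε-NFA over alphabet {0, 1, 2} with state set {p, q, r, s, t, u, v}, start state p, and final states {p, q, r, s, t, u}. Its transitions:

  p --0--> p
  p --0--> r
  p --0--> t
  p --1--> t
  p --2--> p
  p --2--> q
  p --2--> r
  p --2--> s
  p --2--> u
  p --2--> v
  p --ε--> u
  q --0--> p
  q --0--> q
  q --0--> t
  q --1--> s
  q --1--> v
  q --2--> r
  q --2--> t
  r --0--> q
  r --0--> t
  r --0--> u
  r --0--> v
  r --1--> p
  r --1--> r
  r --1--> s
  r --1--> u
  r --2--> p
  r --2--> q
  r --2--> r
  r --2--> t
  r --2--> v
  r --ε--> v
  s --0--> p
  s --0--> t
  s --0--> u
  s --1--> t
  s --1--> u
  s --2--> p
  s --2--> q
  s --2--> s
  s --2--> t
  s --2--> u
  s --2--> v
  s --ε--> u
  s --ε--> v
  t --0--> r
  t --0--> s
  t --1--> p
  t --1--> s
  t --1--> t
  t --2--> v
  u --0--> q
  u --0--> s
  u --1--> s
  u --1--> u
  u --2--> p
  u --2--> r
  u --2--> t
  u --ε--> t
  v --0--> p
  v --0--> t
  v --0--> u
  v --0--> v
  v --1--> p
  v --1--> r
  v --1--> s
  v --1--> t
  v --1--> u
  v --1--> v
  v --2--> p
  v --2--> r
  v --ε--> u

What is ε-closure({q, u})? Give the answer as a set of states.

Begin with {q, u}.
u →ε {t}; add t.
ε-closure = {q, t, u}.

{q, t, u}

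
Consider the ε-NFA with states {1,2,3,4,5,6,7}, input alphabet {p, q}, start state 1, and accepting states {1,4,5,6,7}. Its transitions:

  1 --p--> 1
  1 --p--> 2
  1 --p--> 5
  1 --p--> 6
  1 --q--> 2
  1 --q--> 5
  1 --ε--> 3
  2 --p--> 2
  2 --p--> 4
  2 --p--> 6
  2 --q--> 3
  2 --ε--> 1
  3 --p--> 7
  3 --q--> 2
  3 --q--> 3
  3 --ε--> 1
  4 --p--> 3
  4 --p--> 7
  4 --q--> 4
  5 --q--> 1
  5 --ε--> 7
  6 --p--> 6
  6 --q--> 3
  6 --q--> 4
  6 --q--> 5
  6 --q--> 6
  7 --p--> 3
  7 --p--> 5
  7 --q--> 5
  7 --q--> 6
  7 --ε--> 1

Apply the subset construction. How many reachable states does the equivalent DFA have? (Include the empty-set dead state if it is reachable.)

Start state of the DFA: {1,3} (ε-closure of the NFA start).
{1,3} --p--> {1,2,3,5,6,7}  [new]
{1,3} --q--> {1,2,3,5,7}  [new]
{1,2,3,5,6,7} --p--> {1,2,3,4,5,6,7}  [new]
{1,2,3,5,6,7} --q--> {1,2,3,4,5,6,7}  [seen]
{1,2,3,5,7} --p--> {1,2,3,4,5,6,7}  [seen]
{1,2,3,5,7} --q--> {1,2,3,5,6,7}  [seen]
{1,2,3,4,5,6,7} --p--> {1,2,3,4,5,6,7}  [seen]
{1,2,3,4,5,6,7} --q--> {1,2,3,4,5,6,7}  [seen]
Reachable DFA states: {1,3}, {1,2,3,5,6,7}, {1,2,3,5,7}, {1,2,3,4,5,6,7}.

4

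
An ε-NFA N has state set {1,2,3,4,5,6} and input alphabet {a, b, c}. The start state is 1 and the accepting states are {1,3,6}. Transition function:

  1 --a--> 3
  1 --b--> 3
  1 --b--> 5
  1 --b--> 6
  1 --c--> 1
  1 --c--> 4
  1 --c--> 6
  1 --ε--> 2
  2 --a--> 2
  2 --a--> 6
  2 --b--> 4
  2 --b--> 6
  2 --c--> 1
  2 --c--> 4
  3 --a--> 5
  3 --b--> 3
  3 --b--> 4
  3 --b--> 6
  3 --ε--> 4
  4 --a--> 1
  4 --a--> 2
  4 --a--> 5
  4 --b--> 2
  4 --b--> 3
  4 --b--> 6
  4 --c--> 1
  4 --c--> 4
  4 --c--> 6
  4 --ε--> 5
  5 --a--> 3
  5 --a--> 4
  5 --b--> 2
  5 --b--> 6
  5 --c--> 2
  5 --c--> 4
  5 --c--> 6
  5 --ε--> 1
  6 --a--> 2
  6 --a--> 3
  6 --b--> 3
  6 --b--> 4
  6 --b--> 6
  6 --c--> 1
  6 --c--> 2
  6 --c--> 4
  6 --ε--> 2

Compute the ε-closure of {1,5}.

{1,2,5}

Begin with {1,5}.
1 →ε {2}; add 2.
ε-closure = {1,2,5}.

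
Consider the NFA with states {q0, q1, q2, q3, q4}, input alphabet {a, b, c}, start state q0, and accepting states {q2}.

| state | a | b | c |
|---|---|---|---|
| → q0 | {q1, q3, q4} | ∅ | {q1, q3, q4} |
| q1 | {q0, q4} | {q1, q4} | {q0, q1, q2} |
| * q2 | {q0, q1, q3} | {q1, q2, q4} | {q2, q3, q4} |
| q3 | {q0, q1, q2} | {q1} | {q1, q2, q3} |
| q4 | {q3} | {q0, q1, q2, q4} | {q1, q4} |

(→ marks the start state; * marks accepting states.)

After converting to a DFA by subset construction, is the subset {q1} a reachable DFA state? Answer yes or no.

Start state of the DFA: {q0}.
{q0} --a--> {q1, q3, q4}  [new]
{q0} --b--> ∅  [new]
{q0} --c--> {q1, q3, q4}  [seen]
{q1, q3, q4} --a--> {q0, q1, q2, q3, q4}  [new]
{q1, q3, q4} --b--> {q0, q1, q2, q4}  [new]
{q1, q3, q4} --c--> {q0, q1, q2, q3, q4}  [seen]
∅ --a--> ∅  [seen]
∅ --b--> ∅  [seen]
∅ --c--> ∅  [seen]
{q0, q1, q2, q3, q4} --a--> {q0, q1, q2, q3, q4}  [seen]
{q0, q1, q2, q3, q4} --b--> {q0, q1, q2, q4}  [seen]
{q0, q1, q2, q3, q4} --c--> {q0, q1, q2, q3, q4}  [seen]
{q0, q1, q2, q4} --a--> {q0, q1, q3, q4}  [new]
{q0, q1, q2, q4} --b--> {q0, q1, q2, q4}  [seen]
{q0, q1, q2, q4} --c--> {q0, q1, q2, q3, q4}  [seen]
{q0, q1, q3, q4} --a--> {q0, q1, q2, q3, q4}  [seen]
{q0, q1, q3, q4} --b--> {q0, q1, q2, q4}  [seen]
{q0, q1, q3, q4} --c--> {q0, q1, q2, q3, q4}  [seen]
Reachable DFA states: {q0}, {q1, q3, q4}, ∅, {q0, q1, q2, q3, q4}, {q0, q1, q2, q4}, {q0, q1, q3, q4}.
{q1} is not among them.

no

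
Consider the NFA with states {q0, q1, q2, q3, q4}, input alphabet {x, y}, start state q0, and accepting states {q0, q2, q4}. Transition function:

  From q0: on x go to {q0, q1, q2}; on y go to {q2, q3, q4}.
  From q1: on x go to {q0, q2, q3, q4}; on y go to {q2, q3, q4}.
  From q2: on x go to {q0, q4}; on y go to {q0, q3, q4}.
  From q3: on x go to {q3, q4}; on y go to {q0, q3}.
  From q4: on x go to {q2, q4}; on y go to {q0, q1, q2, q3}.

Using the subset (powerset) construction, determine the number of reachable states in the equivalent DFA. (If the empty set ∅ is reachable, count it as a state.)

5

Start state of the DFA: {q0}.
{q0} --x--> {q0, q1, q2}  [new]
{q0} --y--> {q2, q3, q4}  [new]
{q0, q1, q2} --x--> {q0, q1, q2, q3, q4}  [new]
{q0, q1, q2} --y--> {q0, q2, q3, q4}  [new]
{q2, q3, q4} --x--> {q0, q2, q3, q4}  [seen]
{q2, q3, q4} --y--> {q0, q1, q2, q3, q4}  [seen]
{q0, q1, q2, q3, q4} --x--> {q0, q1, q2, q3, q4}  [seen]
{q0, q1, q2, q3, q4} --y--> {q0, q1, q2, q3, q4}  [seen]
{q0, q2, q3, q4} --x--> {q0, q1, q2, q3, q4}  [seen]
{q0, q2, q3, q4} --y--> {q0, q1, q2, q3, q4}  [seen]
Reachable DFA states: {q0}, {q0, q1, q2}, {q2, q3, q4}, {q0, q1, q2, q3, q4}, {q0, q2, q3, q4}.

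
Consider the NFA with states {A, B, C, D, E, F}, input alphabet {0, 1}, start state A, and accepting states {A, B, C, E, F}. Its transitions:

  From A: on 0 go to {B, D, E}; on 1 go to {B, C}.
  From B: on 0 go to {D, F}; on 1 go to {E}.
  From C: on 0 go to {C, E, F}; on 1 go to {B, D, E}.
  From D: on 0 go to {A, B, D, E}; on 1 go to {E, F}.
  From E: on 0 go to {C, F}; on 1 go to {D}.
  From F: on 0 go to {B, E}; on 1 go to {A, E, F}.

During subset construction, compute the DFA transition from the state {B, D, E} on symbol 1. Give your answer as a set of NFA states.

{D, E, F}

δ(B,1) = {E}; δ(D,1) = {E, F}; δ(E,1) = {D}.
Union: {D, E, F}.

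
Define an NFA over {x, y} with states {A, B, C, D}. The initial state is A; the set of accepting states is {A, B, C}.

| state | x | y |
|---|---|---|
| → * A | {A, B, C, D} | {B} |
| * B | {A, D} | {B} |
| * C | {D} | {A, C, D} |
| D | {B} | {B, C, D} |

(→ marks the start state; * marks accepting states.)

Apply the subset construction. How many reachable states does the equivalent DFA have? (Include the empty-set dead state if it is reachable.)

6

Start state of the DFA: {A}.
{A} --x--> {A, B, C, D}  [new]
{A} --y--> {B}  [new]
{A, B, C, D} --x--> {A, B, C, D}  [seen]
{A, B, C, D} --y--> {A, B, C, D}  [seen]
{B} --x--> {A, D}  [new]
{B} --y--> {B}  [seen]
{A, D} --x--> {A, B, C, D}  [seen]
{A, D} --y--> {B, C, D}  [new]
{B, C, D} --x--> {A, B, D}  [new]
{B, C, D} --y--> {A, B, C, D}  [seen]
{A, B, D} --x--> {A, B, C, D}  [seen]
{A, B, D} --y--> {B, C, D}  [seen]
Reachable DFA states: {A}, {A, B, C, D}, {B}, {A, D}, {B, C, D}, {A, B, D}.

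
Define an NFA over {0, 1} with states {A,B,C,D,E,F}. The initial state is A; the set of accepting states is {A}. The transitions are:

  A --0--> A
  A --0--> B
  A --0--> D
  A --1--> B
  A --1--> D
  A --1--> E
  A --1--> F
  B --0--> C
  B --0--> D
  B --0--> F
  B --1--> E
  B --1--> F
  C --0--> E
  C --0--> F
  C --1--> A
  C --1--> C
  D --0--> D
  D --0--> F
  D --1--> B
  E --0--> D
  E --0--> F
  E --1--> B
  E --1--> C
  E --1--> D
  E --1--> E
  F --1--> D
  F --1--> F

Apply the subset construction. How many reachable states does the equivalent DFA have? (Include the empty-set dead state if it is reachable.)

Start state of the DFA: {A}.
{A} --0--> {A,B,D}  [new]
{A} --1--> {B,D,E,F}  [new]
{A,B,D} --0--> {A,B,C,D,F}  [new]
{A,B,D} --1--> {B,D,E,F}  [seen]
{B,D,E,F} --0--> {C,D,F}  [new]
{B,D,E,F} --1--> {B,C,D,E,F}  [new]
{A,B,C,D,F} --0--> {A,B,C,D,E,F}  [new]
{A,B,C,D,F} --1--> {A,B,C,D,E,F}  [seen]
{C,D,F} --0--> {D,E,F}  [new]
{C,D,F} --1--> {A,B,C,D,F}  [seen]
{B,C,D,E,F} --0--> {C,D,E,F}  [new]
{B,C,D,E,F} --1--> {A,B,C,D,E,F}  [seen]
{A,B,C,D,E,F} --0--> {A,B,C,D,E,F}  [seen]
{A,B,C,D,E,F} --1--> {A,B,C,D,E,F}  [seen]
{D,E,F} --0--> {D,F}  [new]
{D,E,F} --1--> {B,C,D,E,F}  [seen]
{C,D,E,F} --0--> {D,E,F}  [seen]
{C,D,E,F} --1--> {A,B,C,D,E,F}  [seen]
{D,F} --0--> {D,F}  [seen]
{D,F} --1--> {B,D,F}  [new]
{B,D,F} --0--> {C,D,F}  [seen]
{B,D,F} --1--> {B,D,E,F}  [seen]
Reachable DFA states: {A}, {A,B,D}, {B,D,E,F}, {A,B,C,D,F}, {C,D,F}, {B,C,D,E,F}, {A,B,C,D,E,F}, {D,E,F}, {C,D,E,F}, {D,F}, {B,D,F}.

11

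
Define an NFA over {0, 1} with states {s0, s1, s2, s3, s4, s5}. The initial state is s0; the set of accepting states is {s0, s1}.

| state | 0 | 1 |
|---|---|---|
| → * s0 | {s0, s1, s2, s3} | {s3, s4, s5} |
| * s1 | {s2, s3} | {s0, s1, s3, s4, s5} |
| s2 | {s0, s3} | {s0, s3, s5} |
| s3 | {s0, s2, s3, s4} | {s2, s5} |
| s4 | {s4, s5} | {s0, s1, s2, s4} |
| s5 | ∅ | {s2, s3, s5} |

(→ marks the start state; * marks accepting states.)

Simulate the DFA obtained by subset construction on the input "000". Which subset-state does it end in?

Start: {s0}.
δ(s0,0) = {s0, s1, s2, s3}.
Union: {s0, s1, s2, s3}.
After 0: {s0, s1, s2, s3}.
δ(s0,0) = {s0, s1, s2, s3}; δ(s1,0) = {s2, s3}; δ(s2,0) = {s0, s3}; δ(s3,0) = {s0, s2, s3, s4}.
Union: {s0, s1, s2, s3, s4}.
After 0: {s0, s1, s2, s3, s4}.
δ(s0,0) = {s0, s1, s2, s3}; δ(s1,0) = {s2, s3}; δ(s2,0) = {s0, s3}; δ(s3,0) = {s0, s2, s3, s4}; δ(s4,0) = {s4, s5}.
Union: {s0, s1, s2, s3, s4, s5}.
After 0: {s0, s1, s2, s3, s4, s5}.

{s0, s1, s2, s3, s4, s5}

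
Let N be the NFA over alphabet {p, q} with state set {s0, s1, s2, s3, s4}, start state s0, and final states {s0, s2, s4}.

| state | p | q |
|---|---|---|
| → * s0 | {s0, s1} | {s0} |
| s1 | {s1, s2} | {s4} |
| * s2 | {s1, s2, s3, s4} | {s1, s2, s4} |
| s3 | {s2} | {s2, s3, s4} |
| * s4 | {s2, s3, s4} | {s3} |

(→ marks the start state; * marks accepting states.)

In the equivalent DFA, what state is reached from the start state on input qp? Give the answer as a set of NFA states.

Start: {s0}.
δ(s0,q) = {s0}.
Union: {s0}.
After q: {s0}.
δ(s0,p) = {s0, s1}.
Union: {s0, s1}.
After p: {s0, s1}.

{s0, s1}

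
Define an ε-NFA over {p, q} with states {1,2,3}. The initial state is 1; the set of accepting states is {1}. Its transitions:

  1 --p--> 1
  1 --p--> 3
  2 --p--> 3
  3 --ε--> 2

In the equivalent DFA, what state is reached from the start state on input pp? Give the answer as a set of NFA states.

{1,2,3}

Start: {1}.
δ(1,p) = {1,3}.
Union: {1,3}.
ε-closure gives {1,2,3}.
After p: {1,2,3}.
δ(1,p) = {1,3}; δ(2,p) = {3}; δ(3,p) = ∅.
Union: {1,3}.
ε-closure gives {1,2,3}.
After p: {1,2,3}.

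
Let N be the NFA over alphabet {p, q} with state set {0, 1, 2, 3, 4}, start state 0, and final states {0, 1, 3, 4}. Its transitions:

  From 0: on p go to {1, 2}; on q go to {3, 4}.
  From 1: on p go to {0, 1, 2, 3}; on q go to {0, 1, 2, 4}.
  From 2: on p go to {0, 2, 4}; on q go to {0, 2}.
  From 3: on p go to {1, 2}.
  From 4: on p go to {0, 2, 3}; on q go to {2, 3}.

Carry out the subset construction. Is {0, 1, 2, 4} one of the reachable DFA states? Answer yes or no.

yes

Start state of the DFA: {0}.
{0} --p--> {1, 2}  [new]
{0} --q--> {3, 4}  [new]
{1, 2} --p--> {0, 1, 2, 3, 4}  [new]
{1, 2} --q--> {0, 1, 2, 4}  [new]
{3, 4} --p--> {0, 1, 2, 3}  [new]
{3, 4} --q--> {2, 3}  [new]
{0, 1, 2, 3, 4} --p--> {0, 1, 2, 3, 4}  [seen]
{0, 1, 2, 3, 4} --q--> {0, 1, 2, 3, 4}  [seen]
{0, 1, 2, 4} --p--> {0, 1, 2, 3, 4}  [seen]
{0, 1, 2, 4} --q--> {0, 1, 2, 3, 4}  [seen]
{0, 1, 2, 3} --p--> {0, 1, 2, 3, 4}  [seen]
{0, 1, 2, 3} --q--> {0, 1, 2, 3, 4}  [seen]
{2, 3} --p--> {0, 1, 2, 4}  [seen]
{2, 3} --q--> {0, 2}  [new]
{0, 2} --p--> {0, 1, 2, 4}  [seen]
{0, 2} --q--> {0, 2, 3, 4}  [new]
{0, 2, 3, 4} --p--> {0, 1, 2, 3, 4}  [seen]
{0, 2, 3, 4} --q--> {0, 2, 3, 4}  [seen]
Reachable DFA states: {0}, {1, 2}, {3, 4}, {0, 1, 2, 3, 4}, {0, 1, 2, 4}, {0, 1, 2, 3}, {2, 3}, {0, 2}, {0, 2, 3, 4}.
{0, 1, 2, 4} is among them.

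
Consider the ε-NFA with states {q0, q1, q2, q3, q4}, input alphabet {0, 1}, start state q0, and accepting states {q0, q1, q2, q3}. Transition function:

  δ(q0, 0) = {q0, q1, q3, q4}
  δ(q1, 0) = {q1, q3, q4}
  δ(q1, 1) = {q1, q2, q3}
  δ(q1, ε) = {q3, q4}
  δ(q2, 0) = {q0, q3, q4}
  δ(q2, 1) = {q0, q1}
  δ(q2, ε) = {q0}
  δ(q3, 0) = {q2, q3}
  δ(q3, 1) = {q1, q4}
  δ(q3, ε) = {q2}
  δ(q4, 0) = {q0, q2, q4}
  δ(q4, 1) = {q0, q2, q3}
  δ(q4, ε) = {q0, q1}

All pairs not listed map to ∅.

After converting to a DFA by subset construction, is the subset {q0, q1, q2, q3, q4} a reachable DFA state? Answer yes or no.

Start state of the DFA: {q0} (ε-closure of the NFA start).
{q0} --0--> {q0, q1, q2, q3, q4}  [new]
{q0} --1--> ∅  [new]
{q0, q1, q2, q3, q4} --0--> {q0, q1, q2, q3, q4}  [seen]
{q0, q1, q2, q3, q4} --1--> {q0, q1, q2, q3, q4}  [seen]
∅ --0--> ∅  [seen]
∅ --1--> ∅  [seen]
Reachable DFA states: {q0}, {q0, q1, q2, q3, q4}, ∅.
{q0, q1, q2, q3, q4} is among them.

yes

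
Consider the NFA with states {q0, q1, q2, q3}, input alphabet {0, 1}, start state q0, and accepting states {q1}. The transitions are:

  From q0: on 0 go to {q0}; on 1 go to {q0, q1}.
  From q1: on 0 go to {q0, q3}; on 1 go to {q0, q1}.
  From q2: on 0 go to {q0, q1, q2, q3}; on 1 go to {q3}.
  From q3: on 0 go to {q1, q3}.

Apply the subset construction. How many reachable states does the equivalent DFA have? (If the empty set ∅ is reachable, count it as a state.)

4

Start state of the DFA: {q0}.
{q0} --0--> {q0}  [seen]
{q0} --1--> {q0, q1}  [new]
{q0, q1} --0--> {q0, q3}  [new]
{q0, q1} --1--> {q0, q1}  [seen]
{q0, q3} --0--> {q0, q1, q3}  [new]
{q0, q3} --1--> {q0, q1}  [seen]
{q0, q1, q3} --0--> {q0, q1, q3}  [seen]
{q0, q1, q3} --1--> {q0, q1}  [seen]
Reachable DFA states: {q0}, {q0, q1}, {q0, q3}, {q0, q1, q3}.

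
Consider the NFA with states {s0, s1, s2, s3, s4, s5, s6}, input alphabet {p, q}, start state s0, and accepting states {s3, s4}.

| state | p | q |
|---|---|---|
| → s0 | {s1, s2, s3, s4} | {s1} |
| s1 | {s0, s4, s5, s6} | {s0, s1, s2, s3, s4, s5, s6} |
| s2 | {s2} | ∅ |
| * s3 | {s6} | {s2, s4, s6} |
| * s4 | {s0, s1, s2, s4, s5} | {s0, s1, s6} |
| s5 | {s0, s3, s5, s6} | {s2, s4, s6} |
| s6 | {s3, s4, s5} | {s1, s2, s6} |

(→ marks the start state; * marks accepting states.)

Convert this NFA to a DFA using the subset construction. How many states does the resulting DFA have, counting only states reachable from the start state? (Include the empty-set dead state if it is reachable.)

7

Start state of the DFA: {s0}.
{s0} --p--> {s1, s2, s3, s4}  [new]
{s0} --q--> {s1}  [new]
{s1, s2, s3, s4} --p--> {s0, s1, s2, s4, s5, s6}  [new]
{s1, s2, s3, s4} --q--> {s0, s1, s2, s3, s4, s5, s6}  [new]
{s1} --p--> {s0, s4, s5, s6}  [new]
{s1} --q--> {s0, s1, s2, s3, s4, s5, s6}  [seen]
{s0, s1, s2, s4, s5, s6} --p--> {s0, s1, s2, s3, s4, s5, s6}  [seen]
{s0, s1, s2, s4, s5, s6} --q--> {s0, s1, s2, s3, s4, s5, s6}  [seen]
{s0, s1, s2, s3, s4, s5, s6} --p--> {s0, s1, s2, s3, s4, s5, s6}  [seen]
{s0, s1, s2, s3, s4, s5, s6} --q--> {s0, s1, s2, s3, s4, s5, s6}  [seen]
{s0, s4, s5, s6} --p--> {s0, s1, s2, s3, s4, s5, s6}  [seen]
{s0, s4, s5, s6} --q--> {s0, s1, s2, s4, s6}  [new]
{s0, s1, s2, s4, s6} --p--> {s0, s1, s2, s3, s4, s5, s6}  [seen]
{s0, s1, s2, s4, s6} --q--> {s0, s1, s2, s3, s4, s5, s6}  [seen]
Reachable DFA states: {s0}, {s1, s2, s3, s4}, {s1}, {s0, s1, s2, s4, s5, s6}, {s0, s1, s2, s3, s4, s5, s6}, {s0, s4, s5, s6}, {s0, s1, s2, s4, s6}.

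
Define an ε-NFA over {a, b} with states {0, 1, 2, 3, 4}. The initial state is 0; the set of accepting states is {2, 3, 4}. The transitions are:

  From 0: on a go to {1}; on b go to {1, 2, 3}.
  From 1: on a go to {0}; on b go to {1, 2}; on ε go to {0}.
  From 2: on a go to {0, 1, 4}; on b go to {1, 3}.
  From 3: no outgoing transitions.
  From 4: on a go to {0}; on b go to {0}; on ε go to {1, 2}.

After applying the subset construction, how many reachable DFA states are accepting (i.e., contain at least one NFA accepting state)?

Start state of the DFA: {0} (ε-closure of the NFA start).
{0} --a--> {0, 1}  [new]
{0} --b--> {0, 1, 2, 3}  [new]
{0, 1} --a--> {0, 1}  [seen]
{0, 1} --b--> {0, 1, 2, 3}  [seen]
{0, 1, 2, 3} --a--> {0, 1, 2, 4}  [new]
{0, 1, 2, 3} --b--> {0, 1, 2, 3}  [seen]
{0, 1, 2, 4} --a--> {0, 1, 2, 4}  [seen]
{0, 1, 2, 4} --b--> {0, 1, 2, 3}  [seen]
Reachable DFA states: {0}, {0, 1}, {0, 1, 2, 3}, {0, 1, 2, 4}.
Accepting DFA states (contain an NFA accepting state): {0, 1, 2, 3}, {0, 1, 2, 4}.

2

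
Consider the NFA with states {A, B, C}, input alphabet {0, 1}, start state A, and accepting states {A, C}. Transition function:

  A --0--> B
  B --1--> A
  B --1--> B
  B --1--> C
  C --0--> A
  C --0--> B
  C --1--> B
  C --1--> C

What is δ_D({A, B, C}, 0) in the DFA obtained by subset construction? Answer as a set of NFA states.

δ(A,0) = {B}; δ(B,0) = ∅; δ(C,0) = {A, B}.
Union: {A, B}.

{A, B}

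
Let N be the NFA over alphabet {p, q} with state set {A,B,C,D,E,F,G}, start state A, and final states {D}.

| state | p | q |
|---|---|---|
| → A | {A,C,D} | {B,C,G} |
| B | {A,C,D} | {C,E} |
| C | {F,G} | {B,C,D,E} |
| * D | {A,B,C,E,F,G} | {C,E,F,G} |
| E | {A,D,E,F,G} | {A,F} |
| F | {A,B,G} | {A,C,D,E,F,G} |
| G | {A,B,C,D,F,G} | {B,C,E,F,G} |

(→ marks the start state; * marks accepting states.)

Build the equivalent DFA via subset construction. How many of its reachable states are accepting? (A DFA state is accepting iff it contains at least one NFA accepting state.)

Start state of the DFA: {A}.
{A} --p--> {A,C,D}  [new]
{A} --q--> {B,C,G}  [new]
{A,C,D} --p--> {A,B,C,D,E,F,G}  [new]
{A,C,D} --q--> {B,C,D,E,F,G}  [new]
{B,C,G} --p--> {A,B,C,D,F,G}  [new]
{B,C,G} --q--> {B,C,D,E,F,G}  [seen]
{A,B,C,D,E,F,G} --p--> {A,B,C,D,E,F,G}  [seen]
{A,B,C,D,E,F,G} --q--> {A,B,C,D,E,F,G}  [seen]
{B,C,D,E,F,G} --p--> {A,B,C,D,E,F,G}  [seen]
{B,C,D,E,F,G} --q--> {A,B,C,D,E,F,G}  [seen]
{A,B,C,D,F,G} --p--> {A,B,C,D,E,F,G}  [seen]
{A,B,C,D,F,G} --q--> {A,B,C,D,E,F,G}  [seen]
Reachable DFA states: {A}, {A,C,D}, {B,C,G}, {A,B,C,D,E,F,G}, {B,C,D,E,F,G}, {A,B,C,D,F,G}.
Accepting DFA states (contain an NFA accepting state): {A,C,D}, {A,B,C,D,E,F,G}, {B,C,D,E,F,G}, {A,B,C,D,F,G}.

4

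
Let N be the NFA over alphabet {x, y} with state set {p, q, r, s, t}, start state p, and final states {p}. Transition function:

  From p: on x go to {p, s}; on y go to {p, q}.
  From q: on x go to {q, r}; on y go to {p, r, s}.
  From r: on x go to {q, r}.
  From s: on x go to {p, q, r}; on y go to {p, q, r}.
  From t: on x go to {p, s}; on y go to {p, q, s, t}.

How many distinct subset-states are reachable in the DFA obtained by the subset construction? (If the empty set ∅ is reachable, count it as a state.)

Start state of the DFA: {p}.
{p} --x--> {p, s}  [new]
{p} --y--> {p, q}  [new]
{p, s} --x--> {p, q, r, s}  [new]
{p, s} --y--> {p, q, r}  [new]
{p, q} --x--> {p, q, r, s}  [seen]
{p, q} --y--> {p, q, r, s}  [seen]
{p, q, r, s} --x--> {p, q, r, s}  [seen]
{p, q, r, s} --y--> {p, q, r, s}  [seen]
{p, q, r} --x--> {p, q, r, s}  [seen]
{p, q, r} --y--> {p, q, r, s}  [seen]
Reachable DFA states: {p}, {p, s}, {p, q}, {p, q, r, s}, {p, q, r}.

5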